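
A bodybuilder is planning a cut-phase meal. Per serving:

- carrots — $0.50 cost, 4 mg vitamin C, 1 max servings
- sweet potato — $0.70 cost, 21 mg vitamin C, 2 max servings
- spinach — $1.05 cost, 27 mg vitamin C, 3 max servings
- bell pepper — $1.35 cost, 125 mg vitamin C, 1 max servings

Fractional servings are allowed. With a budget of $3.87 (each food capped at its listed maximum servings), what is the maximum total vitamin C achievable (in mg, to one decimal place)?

Vitamin C per dollar: bell pepper 92.59, sweet potato 30, spinach 25.71, carrots 8.
Take 1 serving of bell pepper: spends $1.35, +125.0 mg vitamin C (running total 125.0 mg).
Take 2 servings of sweet potato: spends $1.40, +42.0 mg vitamin C (running total 167.0 mg).
Take 1.067 servings of spinach: spends $1.12, +28.8 mg vitamin C (running total 195.8 mg).
Greedy by best ratio exhausts the cost allowance optimally: 195.8 mg.

195.8 mg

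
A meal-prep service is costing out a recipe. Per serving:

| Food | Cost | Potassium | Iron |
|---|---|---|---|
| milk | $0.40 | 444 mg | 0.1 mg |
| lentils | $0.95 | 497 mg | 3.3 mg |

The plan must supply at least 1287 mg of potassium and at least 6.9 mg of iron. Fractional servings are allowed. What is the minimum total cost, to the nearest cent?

With two linear requirements the optimum uses one or two foods; enumerate the corners.
milk only: max(1287/444, 6.9/0.1) = 69 servings → $27.60.
lentils only: max(1287/497, 6.9/3.3) = 2.59 servings → $2.46.
milk + lentils with both tight: 0.5777 servings and 2.073 servings → $2.20.
Cheapest feasible corner: $2.20.

$2.20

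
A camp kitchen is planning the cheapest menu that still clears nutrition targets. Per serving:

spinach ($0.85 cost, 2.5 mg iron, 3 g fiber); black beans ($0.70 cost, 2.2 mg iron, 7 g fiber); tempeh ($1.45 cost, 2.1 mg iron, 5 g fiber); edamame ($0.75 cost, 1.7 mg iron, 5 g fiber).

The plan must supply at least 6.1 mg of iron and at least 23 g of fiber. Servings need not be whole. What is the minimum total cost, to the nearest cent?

Compare the cost at each extreme point of the feasible region.
spinach only: max(6.1/2.5, 23/3) = 7.667 servings → $6.52.
black beans only: max(6.1/2.2, 23/7) = 3.286 servings → $2.30.
tempeh only: max(6.1/2.1, 23/5) = 4.6 servings → $6.67.
edamame only: max(6.1/1.7, 23/5) = 4.6 servings → $3.45.
spinach + black beans: the both-tight solution has a negative serving — not a feasible corner.
spinach + tempeh: the both-tight solution has a negative serving — not a feasible corner.
spinach + edamame: intersection lies outside the first quadrant.
black beans + tempeh with both targets exact would need a negative amount; discard.
black beans + edamame: intersection lies outside the first quadrant.
tempeh + edamame: intersection lies outside the first quadrant.
The minimum over all feasible corners is $2.30.

$2.30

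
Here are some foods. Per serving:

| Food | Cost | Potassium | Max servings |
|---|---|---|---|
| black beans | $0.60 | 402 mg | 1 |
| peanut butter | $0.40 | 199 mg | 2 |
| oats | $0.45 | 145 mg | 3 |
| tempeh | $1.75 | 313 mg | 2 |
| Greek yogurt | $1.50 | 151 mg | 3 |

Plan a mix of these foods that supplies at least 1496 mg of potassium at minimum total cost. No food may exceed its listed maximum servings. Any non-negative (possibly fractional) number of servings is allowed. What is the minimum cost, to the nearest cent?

$4.21

Cost per mg of potassium: black beans $0.0015, peanut butter $0.0020, oats $0.0031, tempeh $0.0056, Greek yogurt $0.0099.
Take 1 serving of black beans: +402.0 mg potassium for $0.60 (total $0.60, still need 1094.0 mg).
Take 2 servings of peanut butter: +398.0 mg potassium for $0.80 (total $1.40, still need 696.0 mg).
Take 3 servings of oats: +435.0 mg potassium for $1.35 (total $2.75, still need 261.0 mg).
Take 0.8339 servings of tempeh: +261.0 mg potassium for $1.46 (total $4.21, still need 0.0 mg).
Filling from the cheapest source first is optimal under one linear minimum: $4.21.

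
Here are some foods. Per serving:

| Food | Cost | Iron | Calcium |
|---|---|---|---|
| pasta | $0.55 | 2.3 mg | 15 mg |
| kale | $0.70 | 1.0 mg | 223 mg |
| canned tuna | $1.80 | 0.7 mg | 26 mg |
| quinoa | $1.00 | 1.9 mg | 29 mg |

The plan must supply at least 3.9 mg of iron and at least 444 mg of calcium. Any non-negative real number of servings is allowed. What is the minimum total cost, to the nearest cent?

$1.82

This is a tiny linear program; its minimum lies at a vertex of the feasible set. List the vertices and price them.
pasta only: max(3.9/2.3, 444/15) = 29.6 servings → $16.28.
kale only: max(3.9/1.0, 444/223) = 3.9 servings → $2.73.
canned tuna only: max(3.9/0.7, 444/26) = 17.08 servings → $30.74.
quinoa only: max(3.9/1.9, 444/29) = 15.31 servings → $15.31.
pasta + kale with both tight: 0.855 servings and 1.934 servings → $1.82.
pasta + canned tuna: intersection lies outside the first quadrant.
pasta + quinoa with both targets exact would need a negative amount; discard.
kale + canned tuna with both tight: 1.61 servings and 3.272 servings → $7.02.
kale + quinoa with both tight: 1.851 servings and 1.079 servings → $2.37.
canned tuna + quinoa: intersection lies outside the first quadrant.
Cheapest feasible corner: $1.82.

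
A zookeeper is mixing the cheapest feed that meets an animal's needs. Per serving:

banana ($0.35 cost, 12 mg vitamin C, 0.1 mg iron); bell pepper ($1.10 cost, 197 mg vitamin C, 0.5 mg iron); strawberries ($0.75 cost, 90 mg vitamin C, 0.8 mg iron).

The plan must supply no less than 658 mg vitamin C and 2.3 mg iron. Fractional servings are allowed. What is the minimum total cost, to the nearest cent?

Two binding constraints pin down two serving amounts, so the optimal mix uses at most two foods. The candidates are each food alone (scaled to the tighter of vitamin C/iron) and each pair with both constraints tight.
banana only: max(658/12, 2.3/0.1) = 54.83 servings → $19.19.
bell pepper only: max(658/197, 2.3/0.5) = 4.6 servings → $5.06.
strawberries only: max(658/90, 2.3/0.8) = 7.311 servings → $5.48.
banana + bell pepper with both tight: 9.058 servings and 2.788 servings → $6.24.
banana + strawberries: intersection lies outside the first quadrant.
bell pepper + strawberries with both tight: 2.837 servings and 1.102 servings → $3.95.
Cheapest feasible corner: $3.95.

$3.95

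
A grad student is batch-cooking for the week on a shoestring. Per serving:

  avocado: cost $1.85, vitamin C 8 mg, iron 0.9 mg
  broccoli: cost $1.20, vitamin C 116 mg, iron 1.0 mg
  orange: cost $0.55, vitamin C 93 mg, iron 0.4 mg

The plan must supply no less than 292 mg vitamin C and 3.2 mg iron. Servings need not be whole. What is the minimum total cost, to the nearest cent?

$3.84

avocado only: max(292/8, 3.2/0.9) = 36.5 servings → $67.53.
broccoli only: max(292/116, 3.2/1.0) = 3.2 servings → $3.84.
orange only: max(292/93, 3.2/0.4) = 8 servings → $4.40.
avocado + broccoli with both tight: 0.8216 servings and 2.461 servings → $4.47.
avocado + orange with both tight: 2.246 servings and 2.947 servings → $5.78.
broccoli + orange: intersection lies outside the first quadrant.
So the least-cost plan costs $3.84.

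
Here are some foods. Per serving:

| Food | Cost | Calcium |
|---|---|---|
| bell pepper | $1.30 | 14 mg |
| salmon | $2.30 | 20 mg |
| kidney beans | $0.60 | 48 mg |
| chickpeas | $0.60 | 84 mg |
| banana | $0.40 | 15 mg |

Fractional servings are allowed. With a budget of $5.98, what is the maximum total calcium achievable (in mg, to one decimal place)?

837.2 mg

Calcium per dollar: chickpeas 140, kidney beans 80, banana 37.5, bell pepper 10.77, salmon 8.696.
With no serving limits, spend the whole cost allowance on chickpeas: $5.98 / $0.60 × 84 mg = 837.2 mg.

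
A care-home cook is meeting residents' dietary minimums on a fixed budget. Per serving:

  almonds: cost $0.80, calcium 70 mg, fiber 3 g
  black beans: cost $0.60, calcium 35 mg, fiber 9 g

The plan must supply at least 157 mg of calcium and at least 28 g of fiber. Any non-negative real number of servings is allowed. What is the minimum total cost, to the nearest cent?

A basic optimal solution has at most two foods positive. Try each food alone and each pair with both targets met exactly.
almonds only: max(157/70, 28/3) = 9.333 servings → $7.47.
black beans only: max(157/35, 28/9) = 4.486 servings → $2.69.
almonds + black beans with both tight: 0.8248 servings and 2.836 servings → $2.36.
Cheapest feasible corner: $2.36.

$2.36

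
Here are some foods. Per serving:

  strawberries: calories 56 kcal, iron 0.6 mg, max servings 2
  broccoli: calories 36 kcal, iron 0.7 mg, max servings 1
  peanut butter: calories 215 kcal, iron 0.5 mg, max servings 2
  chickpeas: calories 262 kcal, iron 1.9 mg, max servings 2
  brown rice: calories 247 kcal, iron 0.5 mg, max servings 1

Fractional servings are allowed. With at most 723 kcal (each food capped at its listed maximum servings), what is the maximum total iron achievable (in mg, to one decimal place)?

Iron per kcal: broccoli 0.01944, strawberries 0.01071, chickpeas 0.007252, peanut butter 0.002326, brown rice 0.002024.
Take 1 serving of broccoli: uses 36 kcal, +0.7 mg iron (running total 0.7 mg).
Take 2 servings of strawberries: uses 112 kcal, +1.2 mg iron (running total 1.9 mg).
Take 2 servings of chickpeas: uses 524 kcal, +3.8 mg iron (running total 5.7 mg).
Take 0.2372 servings of peanut butter: uses 51 kcal, +0.1 mg iron (running total 5.8 mg).
Filling greedily by iron-per-kcal is optimal for one linear limit, giving 5.8 mg.

5.8 mg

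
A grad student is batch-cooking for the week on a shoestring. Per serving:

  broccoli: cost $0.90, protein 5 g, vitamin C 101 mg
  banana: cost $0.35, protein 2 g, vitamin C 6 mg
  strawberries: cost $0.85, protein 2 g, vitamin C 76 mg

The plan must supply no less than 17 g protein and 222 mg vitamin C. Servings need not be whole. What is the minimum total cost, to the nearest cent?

A basic optimal solution has at most two foods positive. Try each food alone and each pair with both targets met exactly.
broccoli only: max(17/5, 222/101) = 3.4 servings → $3.06.
banana only: max(17/2, 222/6) = 37 servings → $12.95.
strawberries only: max(17/2, 222/76) = 8.5 servings → $7.22.
broccoli + banana with both tight: 1.988 servings and 3.529 servings → $3.02.
broccoli + strawberries with both targets exact would need a negative amount; discard.
banana + strawberries with both tight: 6.057 servings and 2.443 servings → $4.20.
Cheapest feasible corner: $3.02.

$3.02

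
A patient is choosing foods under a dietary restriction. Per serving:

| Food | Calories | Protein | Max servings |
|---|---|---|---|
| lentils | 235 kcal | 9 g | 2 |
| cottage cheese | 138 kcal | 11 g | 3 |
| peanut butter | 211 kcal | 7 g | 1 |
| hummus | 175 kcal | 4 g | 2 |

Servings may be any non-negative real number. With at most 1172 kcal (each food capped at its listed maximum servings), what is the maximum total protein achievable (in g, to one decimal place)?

Protein per kcal: cottage cheese 0.07971, lentils 0.0383, peanut butter 0.03318, hummus 0.02286.
Take 3 servings of cottage cheese: uses 414 kcal, +33.0 g protein (running total 33.0 g).
Take 2 servings of lentils: uses 470 kcal, +18.0 g protein (running total 51.0 g).
Take 1 serving of peanut butter: uses 211 kcal, +7.0 g protein (running total 58.0 g).
Take 0.44 servings of hummus: uses 77 kcal, +1.8 g protein (running total 59.8 g).
Filling greedily by protein-per-kcal is optimal for one linear limit, giving 59.8 g.

59.8 g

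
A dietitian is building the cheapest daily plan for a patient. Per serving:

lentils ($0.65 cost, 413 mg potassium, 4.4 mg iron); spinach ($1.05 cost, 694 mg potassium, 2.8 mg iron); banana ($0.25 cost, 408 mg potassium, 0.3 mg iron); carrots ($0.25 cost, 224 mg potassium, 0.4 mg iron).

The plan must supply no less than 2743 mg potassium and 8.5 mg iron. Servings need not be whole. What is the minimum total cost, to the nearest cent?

$2.31

For a min-cost LP with two ≥-constraints, a basic feasible solution has at most two positive variables.
lentils only: max(2743/413, 8.5/4.4) = 6.642 servings → $4.32.
spinach only: max(2743/694, 8.5/2.8) = 3.952 servings → $4.15.
banana only: max(2743/408, 8.5/0.3) = 28.33 servings → $7.08.
carrots only: max(2743/224, 8.5/0.4) = 21.25 servings → $5.31.
lentils + spinach: the both-tight solution has a negative serving — not a feasible corner.
lentils + banana with both tight: 1.583 servings and 5.121 servings → $2.31.
lentils + carrots with both tight: 0.9834 servings and 10.43 servings → $3.25.
spinach + banana with both tight: 2.831 servings and 1.907 servings → $3.45.
spinach + carrots with both tight: 2.308 servings and 5.096 servings → $3.70.
banana + carrots: intersection lies outside the first quadrant.
Cheapest feasible corner: $2.31.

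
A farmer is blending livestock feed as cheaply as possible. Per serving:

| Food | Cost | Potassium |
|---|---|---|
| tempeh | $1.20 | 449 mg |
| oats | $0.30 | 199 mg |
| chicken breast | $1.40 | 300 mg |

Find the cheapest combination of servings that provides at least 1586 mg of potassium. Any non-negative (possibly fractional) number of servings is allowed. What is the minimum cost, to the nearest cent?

$2.39

Cost per mg of potassium: oats $0.0015, tempeh $0.0027, chicken breast $0.0047.
With no serving limits, use only oats: 1586 mg / 199 mg = 7.97 servings × $0.30 = $2.39.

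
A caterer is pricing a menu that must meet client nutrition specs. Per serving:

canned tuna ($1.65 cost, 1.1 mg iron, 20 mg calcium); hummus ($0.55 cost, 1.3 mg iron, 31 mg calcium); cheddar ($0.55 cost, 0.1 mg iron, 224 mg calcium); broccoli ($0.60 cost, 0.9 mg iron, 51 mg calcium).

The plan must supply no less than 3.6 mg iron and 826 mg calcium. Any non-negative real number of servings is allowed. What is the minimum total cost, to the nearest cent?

$3.22

At the optimum either one food covers both requirements or two foods hit both targets exactly; no other combination can be cheaper.
canned tuna only: max(3.6/1.1, 826/20) = 41.3 servings → $68.14.
hummus only: max(3.6/1.3, 826/31) = 26.65 servings → $14.65.
cheddar only: max(3.6/0.1, 826/224) = 36 servings → $19.80.
broccoli only: max(3.6/0.9, 826/51) = 16.2 servings → $9.72.
canned tuna + hummus: intersection lies outside the first quadrant.
canned tuna + cheddar with both tight: 2.962 servings and 3.423 servings → $6.77.
canned tuna + broccoli: intersection lies outside the first quadrant.
hummus + cheddar with both tight: 2.512 servings and 3.34 servings → $3.22.
hummus + broccoli with both targets exact would need a negative amount; discard.
cheddar + broccoli with both tight: 2.849 servings and 3.683 servings → $3.78.
So the least-cost plan costs $3.22.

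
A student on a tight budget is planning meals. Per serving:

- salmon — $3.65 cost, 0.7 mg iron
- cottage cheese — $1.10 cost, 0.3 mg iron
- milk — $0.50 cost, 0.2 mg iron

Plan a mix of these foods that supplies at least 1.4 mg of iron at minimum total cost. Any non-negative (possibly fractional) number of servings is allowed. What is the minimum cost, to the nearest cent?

Cost per mg of iron: milk $2.5000, cottage cheese $3.6667, salmon $5.2143.
With no serving limits, use only milk: 1.4 mg / 0.2 mg = 7 servings × $0.50 = $3.50.

$3.50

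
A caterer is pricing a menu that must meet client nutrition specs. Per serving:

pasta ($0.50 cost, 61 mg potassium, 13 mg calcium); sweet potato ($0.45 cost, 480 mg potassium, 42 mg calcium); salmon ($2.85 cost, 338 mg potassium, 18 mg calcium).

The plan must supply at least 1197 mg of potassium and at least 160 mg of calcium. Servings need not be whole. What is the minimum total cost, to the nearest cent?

$1.71

A basic optimal solution has at most two foods positive. Try each food alone and each pair with both targets met exactly.
pasta only: max(1197/61, 160/13) = 19.62 servings → $9.81.
sweet potato only: max(1197/480, 160/42) = 3.81 servings → $1.71.
salmon only: max(1197/338, 160/18) = 8.889 servings → $25.33.
pasta + sweet potato with both tight: 7.212 servings and 1.577 servings → $4.32.
pasta + salmon with both tight: 9.871 servings and 1.76 servings → $9.95.
sweet potato + salmon: the both-tight solution has a negative serving — not a feasible corner.
So the least-cost plan costs $1.71.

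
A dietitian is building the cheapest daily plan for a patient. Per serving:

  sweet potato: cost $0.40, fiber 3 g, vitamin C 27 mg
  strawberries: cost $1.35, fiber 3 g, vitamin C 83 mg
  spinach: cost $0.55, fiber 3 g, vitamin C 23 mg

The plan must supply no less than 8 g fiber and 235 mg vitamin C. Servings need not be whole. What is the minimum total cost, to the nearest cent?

$3.48

This is a tiny linear program; its minimum lies at a vertex of the feasible set. List the vertices and price them.
sweet potato only: max(8/3, 235/27) = 8.704 servings → $3.48.
strawberries only: max(8/3, 235/83) = 2.831 servings → $3.82.
spinach only: max(8/3, 235/23) = 10.22 servings → $5.62.
sweet potato + strawberries with both targets exact would need a negative amount; discard.
sweet potato + spinach: the both-tight solution has a negative serving — not a feasible corner.
strawberries + spinach: intersection lies outside the first quadrant.
The minimum over all feasible corners is $3.48.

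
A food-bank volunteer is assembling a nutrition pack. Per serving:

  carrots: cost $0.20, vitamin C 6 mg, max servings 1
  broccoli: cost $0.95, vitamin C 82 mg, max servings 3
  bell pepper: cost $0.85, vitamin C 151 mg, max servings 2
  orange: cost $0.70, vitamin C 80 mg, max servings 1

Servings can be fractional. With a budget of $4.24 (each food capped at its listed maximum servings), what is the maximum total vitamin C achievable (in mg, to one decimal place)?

Vitamin C per dollar: bell pepper 177.6, orange 114.3, broccoli 86.32, carrots 30.
Take 2 servings of bell pepper: spends $1.70, +302.0 mg vitamin C (running total 302.0 mg).
Take 1 serving of orange: spends $0.70, +80.0 mg vitamin C (running total 382.0 mg).
Take 1.937 servings of broccoli: spends $1.84, +158.8 mg vitamin C (running total 540.8 mg).
Greedy by best ratio exhausts the cost allowance optimally: 540.8 mg.

540.8 mg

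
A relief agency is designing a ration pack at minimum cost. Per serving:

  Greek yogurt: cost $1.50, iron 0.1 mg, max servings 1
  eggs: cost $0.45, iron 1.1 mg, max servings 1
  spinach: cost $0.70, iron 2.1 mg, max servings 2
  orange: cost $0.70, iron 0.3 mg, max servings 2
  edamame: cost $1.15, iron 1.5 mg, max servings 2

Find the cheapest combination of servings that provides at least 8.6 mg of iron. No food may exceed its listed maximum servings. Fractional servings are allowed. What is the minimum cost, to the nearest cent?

$4.85

Cost per mg of iron: spinach $0.3333, eggs $0.4091, edamame $0.7667, orange $2.3333, Greek yogurt $15.0000.
Take 2 servings of spinach: +4.2 mg iron for $1.40 (total $1.40, still need 4.4 mg).
Take 1 serving of eggs: +1.1 mg iron for $0.45 (total $1.85, still need 3.3 mg).
Take 2 servings of edamame: +3.0 mg iron for $2.30 (total $4.15, still need 0.3 mg).
Take 1 serving of orange: +0.3 mg iron for $0.70 (total $4.85, still need 0.0 mg).
Filling from the cheapest source first is optimal under one linear minimum: $4.85.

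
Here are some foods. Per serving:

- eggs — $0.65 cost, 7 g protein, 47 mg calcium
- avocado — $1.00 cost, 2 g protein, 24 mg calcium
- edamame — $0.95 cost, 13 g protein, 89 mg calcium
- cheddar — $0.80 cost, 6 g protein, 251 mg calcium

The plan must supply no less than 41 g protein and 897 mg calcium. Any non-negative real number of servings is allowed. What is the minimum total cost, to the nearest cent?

$4.06

At the optimum either one food covers both requirements or two foods hit both targets exactly; no other combination can be cheaper.
eggs only: max(41/7, 897/47) = 19.09 servings → $12.41.
avocado only: max(41/2, 897/24) = 37.38 servings → $37.38.
edamame only: max(41/13, 897/89) = 10.08 servings → $9.57.
cheddar only: max(41/6, 897/251) = 6.833 servings → $5.47.
eggs + avocado: intersection lies outside the first quadrant.
eggs + edamame: the both-tight solution has a negative serving — not a feasible corner.
eggs + cheddar with both tight: 3.328 servings and 2.951 servings → $4.52.
avocado + edamame: intersection lies outside the first quadrant.
avocado + cheddar with both tight: 13.71 servings and 2.263 servings → $15.52.
edamame + cheddar with both tight: 1.799 servings and 2.936 servings → $4.06.
Cheapest feasible corner: $4.06.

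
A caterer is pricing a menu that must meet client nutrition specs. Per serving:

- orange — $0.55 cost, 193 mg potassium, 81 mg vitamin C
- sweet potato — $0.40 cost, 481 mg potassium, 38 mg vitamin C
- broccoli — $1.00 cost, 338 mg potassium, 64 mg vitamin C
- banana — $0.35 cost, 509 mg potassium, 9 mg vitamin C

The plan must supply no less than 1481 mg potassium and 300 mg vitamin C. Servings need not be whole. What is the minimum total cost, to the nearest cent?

For a min-cost LP with two ≥-constraints, a basic feasible solution has at most two positive variables.
orange only: max(1481/193, 300/81) = 7.674 servings → $4.22.
sweet potato only: max(1481/481, 300/38) = 7.895 servings → $3.16.
broccoli only: max(1481/338, 300/64) = 4.688 servings → $4.69.
banana only: max(1481/509, 300/9) = 33.33 servings → $11.67.
orange + sweet potato with both tight: 2.783 servings and 1.962 servings → $2.32.
orange + broccoli with both tight: 0.4403 servings and 4.13 servings → $4.37.
orange + banana with both tight: 3.529 servings and 1.571 servings → $2.49.
sweet potato + broccoli with both targets exact would need a negative amount; discard.
sweet potato + banana with both targets exact would need a negative amount; discard.
broccoli + banana: the both-tight solution has a negative serving — not a feasible corner.
So the least-cost plan costs $2.32.

$2.32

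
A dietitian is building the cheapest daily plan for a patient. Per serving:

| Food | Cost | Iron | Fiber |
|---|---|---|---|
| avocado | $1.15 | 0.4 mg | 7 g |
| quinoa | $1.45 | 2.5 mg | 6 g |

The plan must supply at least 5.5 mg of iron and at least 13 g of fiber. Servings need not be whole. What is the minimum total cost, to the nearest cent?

For a min-cost LP with two ≥-constraints, a basic feasible solution has at most two positive variables.
avocado only: max(5.5/0.4, 13/7) = 13.75 servings → $15.81.
quinoa only: max(5.5/2.5, 13/6) = 2.2 servings → $3.19.
avocado + quinoa: intersection lies outside the first quadrant.
The minimum over all feasible corners is $3.19.

$3.19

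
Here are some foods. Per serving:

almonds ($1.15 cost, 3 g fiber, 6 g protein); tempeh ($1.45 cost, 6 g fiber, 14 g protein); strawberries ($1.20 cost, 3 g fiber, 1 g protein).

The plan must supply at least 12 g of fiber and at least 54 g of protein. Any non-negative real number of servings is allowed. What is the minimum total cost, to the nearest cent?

An LP optimum is at a vertex; with two nutrient constraints at most two foods are used. Check each candidate.
almonds only: max(12/3, 54/6) = 9 servings → $10.35.
tempeh only: max(12/6, 54/14) = 3.857 servings → $5.59.
strawberries only: max(12/3, 54/1) = 54 servings → $64.80.
almonds + tempeh with both targets exact would need a negative amount; discard.
almonds + strawberries: the both-tight solution has a negative serving — not a feasible corner.
tempeh + strawberries: the both-tight solution has a negative serving — not a feasible corner.
Cheapest feasible corner: $5.59.

$5.59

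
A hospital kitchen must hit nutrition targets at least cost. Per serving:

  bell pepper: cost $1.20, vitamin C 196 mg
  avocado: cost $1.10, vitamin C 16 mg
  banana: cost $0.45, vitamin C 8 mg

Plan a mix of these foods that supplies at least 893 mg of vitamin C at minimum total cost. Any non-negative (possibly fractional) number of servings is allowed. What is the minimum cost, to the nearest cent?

$5.47

Cost per mg of vitamin C: bell pepper $0.0061, banana $0.0563, avocado $0.0688.
With no serving limits, use only bell pepper: 893 mg / 196 mg = 4.556 servings × $1.20 = $5.47.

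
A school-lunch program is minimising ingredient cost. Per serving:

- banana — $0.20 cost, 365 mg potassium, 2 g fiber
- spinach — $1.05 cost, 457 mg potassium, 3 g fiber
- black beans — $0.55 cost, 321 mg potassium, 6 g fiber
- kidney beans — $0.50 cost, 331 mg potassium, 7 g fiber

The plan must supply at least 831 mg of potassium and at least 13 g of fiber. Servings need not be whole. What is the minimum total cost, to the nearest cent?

With two linear requirements the optimum uses one or two foods; enumerate the corners.
banana only: max(831/365, 13/2) = 6.5 servings → $1.30.
spinach only: max(831/457, 13/3) = 4.333 servings → $4.55.
black beans only: max(831/321, 13/6) = 2.589 servings → $1.42.
kidney beans only: max(831/331, 13/7) = 2.511 servings → $1.26.
banana + spinach: the both-tight solution has a negative serving — not a feasible corner.
banana + black beans with both tight: 0.5252 servings and 1.992 servings → $1.20.
banana + kidney beans with both tight: 0.7998 servings and 1.629 servings → $0.97.
spinach + black beans with both tight: 0.457 servings and 1.938 servings → $1.55.
spinach + kidney beans with both tight: 0.6863 servings and 1.563 servings → $1.50.
black beans + kidney beans: intersection lies outside the first quadrant.
Cheapest feasible corner: $0.97.

$0.97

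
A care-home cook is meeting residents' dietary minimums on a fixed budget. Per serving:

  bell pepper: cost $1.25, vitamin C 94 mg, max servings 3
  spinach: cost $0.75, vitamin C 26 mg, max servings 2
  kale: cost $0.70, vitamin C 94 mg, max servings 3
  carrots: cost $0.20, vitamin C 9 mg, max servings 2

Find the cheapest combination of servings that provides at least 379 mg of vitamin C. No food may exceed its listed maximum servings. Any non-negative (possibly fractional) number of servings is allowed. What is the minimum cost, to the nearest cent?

Cost per mg of vitamin C: kale $0.0074, bell pepper $0.0133, carrots $0.0222, spinach $0.0288.
Take 3 servings of kale: +282.0 mg vitamin C for $2.10 (total $2.10, still need 97.0 mg).
Take 1.032 servings of bell pepper: +97.0 mg vitamin C for $1.29 (total $3.39, still need 0.0 mg).
Greedy by cheapest-per-mg is optimal for a single linear constraint, so the minimum cost is $3.39.

$3.39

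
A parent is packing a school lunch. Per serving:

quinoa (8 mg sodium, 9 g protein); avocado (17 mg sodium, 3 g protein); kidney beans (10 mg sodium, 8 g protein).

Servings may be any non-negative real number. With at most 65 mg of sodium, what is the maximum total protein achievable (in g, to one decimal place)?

Protein per mg sodium: quinoa 1.125, kidney beans 0.8, avocado 0.1765.
With no serving limits, spend the whole sodium allowance on quinoa: 65 mg / 8 mg × 9 g = 73.1 g.

73.1 g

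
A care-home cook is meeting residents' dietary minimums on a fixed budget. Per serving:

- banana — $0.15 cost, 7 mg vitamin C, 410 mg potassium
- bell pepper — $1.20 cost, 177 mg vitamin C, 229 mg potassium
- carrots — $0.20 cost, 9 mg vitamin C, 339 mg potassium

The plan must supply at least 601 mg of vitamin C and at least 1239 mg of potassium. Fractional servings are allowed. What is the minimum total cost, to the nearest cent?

At the optimum either one food covers both requirements or two foods hit both targets exactly; no other combination can be cheaper.
banana only: max(601/7, 1239/410) = 85.86 servings → $12.88.
bell pepper only: max(601/177, 1239/229) = 5.41 servings → $6.49.
carrots only: max(601/9, 1239/339) = 66.78 servings → $13.36.
banana + bell pepper with both tight: 1.151 servings and 3.35 servings → $4.19.
banana + carrots with both targets exact would need a negative amount; discard.
bell pepper + carrots with both tight: 3.324 servings and 1.41 servings → $4.27.
The minimum over all feasible corners is $4.19.

$4.19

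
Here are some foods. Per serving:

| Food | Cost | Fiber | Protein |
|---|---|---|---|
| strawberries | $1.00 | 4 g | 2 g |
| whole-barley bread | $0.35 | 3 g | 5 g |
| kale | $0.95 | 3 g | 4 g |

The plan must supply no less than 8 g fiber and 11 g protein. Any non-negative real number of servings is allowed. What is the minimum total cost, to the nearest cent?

This is a tiny linear program; its minimum lies at a vertex of the feasible set. List the vertices and price them.
strawberries only: max(8/4, 11/2) = 5.5 servings → $5.50.
whole-barley bread only: max(8/3, 11/5) = 2.667 servings → $0.93.
kale only: max(8/3, 11/4) = 2.75 servings → $2.61.
strawberries + whole-barley bread with both tight: 0.5 servings and 2 servings → $1.20.
strawberries + kale: the both-tight solution has a negative serving — not a feasible corner.
whole-barley bread + kale with both tight: 0.3333 servings and 2.333 servings → $2.33.
So the least-cost plan costs $0.93.

$0.93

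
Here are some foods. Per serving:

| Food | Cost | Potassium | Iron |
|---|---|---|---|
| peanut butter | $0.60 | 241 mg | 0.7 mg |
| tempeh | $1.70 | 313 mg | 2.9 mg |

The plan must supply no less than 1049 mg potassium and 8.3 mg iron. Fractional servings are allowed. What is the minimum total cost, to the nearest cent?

$5.04

Two binding constraints pin down two serving amounts, so the optimal mix uses at most two foods. The candidates are each food alone (scaled to the tighter of potassium/iron) and each pair with both constraints tight.
peanut butter only: max(1049/241, 8.3/0.7) = 11.86 servings → $7.11.
tempeh only: max(1049/313, 8.3/2.9) = 3.351 servings → $5.70.
peanut butter + tempeh with both tight: 0.9258 servings and 2.639 servings → $5.04.
The minimum over all feasible corners is $5.04.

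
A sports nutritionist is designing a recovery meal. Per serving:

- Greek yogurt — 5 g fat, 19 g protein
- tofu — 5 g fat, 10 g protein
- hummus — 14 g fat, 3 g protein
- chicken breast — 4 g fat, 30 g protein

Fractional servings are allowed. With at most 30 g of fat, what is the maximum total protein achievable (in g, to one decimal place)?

225.0 g

Protein per g fat: chicken breast 7.5, Greek yogurt 3.8, tofu 2, hummus 0.2143.
With no serving limits, spend the whole fat allowance on chicken breast: 30 g / 4 g × 30 g = 225.0 g.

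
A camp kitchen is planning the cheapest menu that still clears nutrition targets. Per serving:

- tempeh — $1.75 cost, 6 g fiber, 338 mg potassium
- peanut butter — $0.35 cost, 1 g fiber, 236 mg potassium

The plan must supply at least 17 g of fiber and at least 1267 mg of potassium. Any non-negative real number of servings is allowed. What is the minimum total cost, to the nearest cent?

$5.06

Compare the cost at each extreme point of the feasible region.
tempeh only: max(17/6, 1267/338) = 3.749 servings → $6.56.
peanut butter only: max(17/1, 1267/236) = 17 servings → $5.95.
tempeh + peanut butter with both tight: 2.546 servings and 1.722 servings → $5.06.
The minimum over all feasible corners is $5.06.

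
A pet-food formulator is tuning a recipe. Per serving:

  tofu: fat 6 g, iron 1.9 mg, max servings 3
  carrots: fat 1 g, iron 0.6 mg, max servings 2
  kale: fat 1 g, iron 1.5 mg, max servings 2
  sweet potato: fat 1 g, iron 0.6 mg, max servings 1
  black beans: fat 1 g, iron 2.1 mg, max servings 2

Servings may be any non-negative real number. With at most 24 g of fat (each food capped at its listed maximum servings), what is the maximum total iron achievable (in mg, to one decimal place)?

14.4 mg

Iron per g fat: black beans 2.1, kale 1.5, carrots 0.6, sweet potato 0.6, tofu 0.3167.
Take 2 servings of black beans: uses 2 g fat, +4.2 mg iron (running total 4.2 mg).
Take 2 servings of kale: uses 2 g fat, +3.0 mg iron (running total 7.2 mg).
Take 2 servings of carrots: uses 2 g fat, +1.2 mg iron (running total 8.4 mg).
Take 1 serving of sweet potato: uses 1 g fat, +0.6 mg iron (running total 9.0 mg).
Take 2.833 servings of tofu: uses 17 g fat, +5.4 mg iron (running total 14.4 mg).
Filling greedily by iron-per-g fat is optimal for one linear limit, giving 14.4 mg.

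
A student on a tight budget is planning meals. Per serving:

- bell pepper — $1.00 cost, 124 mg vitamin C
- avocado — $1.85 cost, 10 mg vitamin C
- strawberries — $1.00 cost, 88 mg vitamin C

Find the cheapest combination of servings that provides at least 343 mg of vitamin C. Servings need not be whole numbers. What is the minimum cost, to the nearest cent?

Cost per mg of vitamin C: bell pepper $0.0081, strawberries $0.0114, avocado $0.1850.
With no serving limits, use only bell pepper: 343 mg / 124 mg = 2.766 servings × $1.00 = $2.77.

$2.77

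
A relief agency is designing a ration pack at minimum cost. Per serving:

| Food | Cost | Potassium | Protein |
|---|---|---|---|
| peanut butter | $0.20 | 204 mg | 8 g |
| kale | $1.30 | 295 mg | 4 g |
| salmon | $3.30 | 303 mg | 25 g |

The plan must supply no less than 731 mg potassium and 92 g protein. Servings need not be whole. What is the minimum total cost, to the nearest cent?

$2.30

A basic optimal solution has at most two foods positive. Try each food alone and each pair with both targets met exactly.
peanut butter only: max(731/204, 92/8) = 11.5 servings → $2.30.
kale only: max(731/295, 92/4) = 23 servings → $29.90.
salmon only: max(731/303, 92/25) = 3.68 servings → $12.14.
peanut butter + kale with both targets exact would need a negative amount; discard.
peanut butter + salmon with both targets exact would need a negative amount; discard.
kale + salmon: intersection lies outside the first quadrant.
The minimum over all feasible corners is $2.30.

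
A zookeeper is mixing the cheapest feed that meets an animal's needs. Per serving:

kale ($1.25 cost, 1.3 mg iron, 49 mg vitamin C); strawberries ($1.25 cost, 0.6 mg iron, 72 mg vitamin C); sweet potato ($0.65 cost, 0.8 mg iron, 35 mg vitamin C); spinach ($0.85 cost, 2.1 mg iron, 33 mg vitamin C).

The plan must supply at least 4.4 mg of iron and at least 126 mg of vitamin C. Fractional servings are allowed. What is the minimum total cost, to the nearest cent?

$2.61

Two binding constraints pin down two serving amounts, so the optimal mix uses at most two foods. The candidates are each food alone (scaled to the tighter of iron/vitamin C) and each pair with both constraints tight.
kale only: max(4.4/1.3, 126/49) = 3.385 servings → $4.23.
strawberries only: max(4.4/0.6, 126/72) = 7.333 servings → $9.17.
sweet potato only: max(4.4/0.8, 126/35) = 5.5 servings → $3.58.
spinach only: max(4.4/2.1, 126/33) = 3.818 servings → $3.25.
kale + strawberries with both targets exact would need a negative amount; discard.
kale + sweet potato with both targets exact would need a negative amount; discard.
kale + spinach with both tight: 1.99 servings and 0.8633 servings → $3.22.
strawberries + sweet potato: the both-tight solution has a negative serving — not a feasible corner.
strawberries + spinach with both tight: 0.9087 servings and 1.836 servings → $2.70.
sweet potato + spinach with both tight: 2.535 servings and 1.13 servings → $2.61.
The minimum over all feasible corners is $2.61.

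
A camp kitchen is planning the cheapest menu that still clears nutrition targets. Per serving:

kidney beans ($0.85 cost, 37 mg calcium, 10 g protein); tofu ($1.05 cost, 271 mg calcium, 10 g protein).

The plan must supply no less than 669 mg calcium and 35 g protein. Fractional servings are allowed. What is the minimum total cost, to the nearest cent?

Minimising a linear cost over {calcium ≥ 669, protein ≥ 35, servings ≥ 0} — the optimum is at a vertex, using one or two foods.
kidney beans only: max(669/37, 35/10) = 18.08 servings → $15.37.
tofu only: max(669/271, 35/10) = 3.5 servings → $3.67.
kidney beans + tofu with both tight: 1.194 servings and 2.306 servings → $3.44.
The minimum over all feasible corners is $3.44.

$3.44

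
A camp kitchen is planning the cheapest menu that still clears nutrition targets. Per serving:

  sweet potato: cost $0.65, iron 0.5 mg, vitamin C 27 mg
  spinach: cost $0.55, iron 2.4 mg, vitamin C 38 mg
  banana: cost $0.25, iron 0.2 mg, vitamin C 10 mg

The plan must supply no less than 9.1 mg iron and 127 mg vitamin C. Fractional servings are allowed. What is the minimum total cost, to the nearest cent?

Minimising a linear cost over {iron ≥ 9.1, vitamin C ≥ 127, servings ≥ 0} — the optimum is at a vertex, using one or two foods.
sweet potato only: max(9.1/0.5, 127/27) = 18.2 servings → $11.83.
spinach only: max(9.1/2.4, 127/38) = 3.792 servings → $2.09.
banana only: max(9.1/0.2, 127/10) = 45.5 servings → $11.38.
sweet potato + spinach: intersection lies outside the first quadrant.
sweet potato + banana: intersection lies outside the first quadrant.
spinach + banana with both targets exact would need a negative amount; discard.
The minimum over all feasible corners is $2.09.

$2.09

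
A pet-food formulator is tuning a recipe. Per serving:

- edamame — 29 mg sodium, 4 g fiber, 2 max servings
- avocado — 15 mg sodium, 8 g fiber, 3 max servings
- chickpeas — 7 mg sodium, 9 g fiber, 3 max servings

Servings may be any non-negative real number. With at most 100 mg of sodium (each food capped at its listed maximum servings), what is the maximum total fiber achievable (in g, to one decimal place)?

55.7 g

Fiber per mg sodium: chickpeas 1.286, avocado 0.5333, edamame 0.1379.
Take 3 servings of chickpeas: uses 21 mg sodium, +27.0 g fiber (running total 27.0 g).
Take 3 servings of avocado: uses 45 mg sodium, +24.0 g fiber (running total 51.0 g).
Take 1.172 servings of edamame: uses 34 mg sodium, +4.7 g fiber (running total 55.7 g).
Greedy by best ratio exhausts the sodium allowance optimally: 55.7 g.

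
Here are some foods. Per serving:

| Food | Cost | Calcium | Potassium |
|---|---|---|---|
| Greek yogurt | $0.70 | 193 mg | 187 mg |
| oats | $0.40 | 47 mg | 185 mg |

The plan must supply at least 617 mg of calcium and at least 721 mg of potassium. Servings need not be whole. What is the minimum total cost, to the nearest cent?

$2.44

This is a tiny linear program; its minimum lies at a vertex of the feasible set. List the vertices and price them.
Greek yogurt only: max(617/193, 721/187) = 3.856 servings → $2.70.
oats only: max(617/47, 721/185) = 13.13 servings → $5.25.
Greek yogurt + oats with both tight: 2.982 servings and 0.8833 servings → $2.44.
Cheapest feasible corner: $2.44.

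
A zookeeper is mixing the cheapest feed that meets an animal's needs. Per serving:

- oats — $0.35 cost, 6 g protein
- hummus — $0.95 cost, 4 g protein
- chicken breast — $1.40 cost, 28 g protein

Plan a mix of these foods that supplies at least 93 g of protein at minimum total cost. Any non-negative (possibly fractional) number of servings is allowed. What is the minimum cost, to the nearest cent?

Cost per g of protein: chicken breast $0.0500, oats $0.0583, hummus $0.2375.
With no serving limits, use only chicken breast: 93 g / 28 g = 3.321 servings × $1.40 = $4.65.

$4.65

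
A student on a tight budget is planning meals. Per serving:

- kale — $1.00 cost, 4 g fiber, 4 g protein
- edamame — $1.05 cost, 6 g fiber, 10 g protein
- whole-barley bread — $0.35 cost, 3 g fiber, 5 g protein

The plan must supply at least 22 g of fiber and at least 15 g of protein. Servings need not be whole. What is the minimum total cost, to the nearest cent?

This is a tiny linear program; its minimum lies at a vertex of the feasible set. List the vertices and price them.
kale only: max(22/4, 15/4) = 5.5 servings → $5.50.
edamame only: max(22/6, 15/10) = 3.667 servings → $3.85.
whole-barley bread only: max(22/3, 15/5) = 7.333 servings → $2.57.
kale + edamame: intersection lies outside the first quadrant.
kale + whole-barley bread: intersection lies outside the first quadrant.
edamame + whole-barley bread (both tight): parallel constraints — no distinct corner.
Cheapest feasible corner: $2.57.

$2.57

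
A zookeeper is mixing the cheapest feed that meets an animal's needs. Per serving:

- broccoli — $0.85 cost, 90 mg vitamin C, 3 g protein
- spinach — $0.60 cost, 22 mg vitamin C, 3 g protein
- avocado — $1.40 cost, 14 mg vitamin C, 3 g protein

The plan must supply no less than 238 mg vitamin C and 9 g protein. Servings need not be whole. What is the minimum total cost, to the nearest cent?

$2.43

This is a tiny linear program; its minimum lies at a vertex of the feasible set. List the vertices and price them.
broccoli only: max(238/90, 9/3) = 3 servings → $2.55.
spinach only: max(238/22, 9/3) = 10.82 servings → $6.49.
avocado only: max(238/14, 9/3) = 17 servings → $23.80.
broccoli + spinach with both tight: 2.529 servings and 0.4706 servings → $2.43.
broccoli + avocado with both tight: 2.579 servings and 0.4211 servings → $2.78.
spinach + avocado with both targets exact would need a negative amount; discard.
Cheapest feasible corner: $2.43.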